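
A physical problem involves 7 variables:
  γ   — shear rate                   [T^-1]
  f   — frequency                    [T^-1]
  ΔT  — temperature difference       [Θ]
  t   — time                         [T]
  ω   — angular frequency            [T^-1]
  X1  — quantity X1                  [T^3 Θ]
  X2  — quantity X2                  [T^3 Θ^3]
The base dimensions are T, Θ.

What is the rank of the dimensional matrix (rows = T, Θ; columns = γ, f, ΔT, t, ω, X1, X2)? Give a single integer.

Exponent matrix [T,Θ] × [γ,f,ΔT,t,ω,X1,X2]:
  T: [-1 -1  0  1 -1  3  3]
  Θ: [ 0  0  1  0  0  1  3]
Echelon form has 2 nonzero rows (pivots: γ,ΔT)

2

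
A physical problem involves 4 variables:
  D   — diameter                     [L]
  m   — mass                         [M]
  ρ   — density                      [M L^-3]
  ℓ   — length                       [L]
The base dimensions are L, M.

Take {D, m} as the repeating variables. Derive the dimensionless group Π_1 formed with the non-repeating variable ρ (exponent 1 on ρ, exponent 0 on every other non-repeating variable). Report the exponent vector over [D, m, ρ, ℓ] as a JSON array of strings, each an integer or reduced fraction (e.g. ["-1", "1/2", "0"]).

["3", "-1", "1", "0"]

Dimensional matrix (L×M by D×m×ρ×ℓ):
  L: [ 1  0 -3  1]
  M: [ 0  1  1  0]
Echelon form has 2 nonzero rows (pivots: D,m)
Pivot set = {D,m}, free = {ρ,ℓ}
RREF:
  r0: [   1    0   -3    1]
  r1: [   0    1    1    0]
Fix exponent of ρ at 1, ℓ at 0; solve each RREF row for its pivot's exponent:
  r0: exp(D) + (-3)·1 = 0 ⇒ exp(D) = 3
  r1: exp(m) + (1)·1 = 0 ⇒ exp(m) = -1
Π_1 = D^3 · m^-1 · ρ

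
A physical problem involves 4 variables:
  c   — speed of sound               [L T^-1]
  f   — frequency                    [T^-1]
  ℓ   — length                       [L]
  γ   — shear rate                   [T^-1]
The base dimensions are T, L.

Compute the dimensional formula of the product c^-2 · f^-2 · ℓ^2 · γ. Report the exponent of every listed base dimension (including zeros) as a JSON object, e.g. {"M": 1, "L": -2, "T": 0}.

{"T": 3, "L": 0}

Write exponents as rows T,L / cols c,f,ℓ,γ:
  T: [-1 -1  0 -1]
  L: [ 1  0  1  0]
  [T]: (-2)·-1+(-2)·-1+(2)·0+(1)·-1 = 3
  [L]: (-2)·1+(-2)·0+(2)·1+(1)·0 = 0
⇒ T^3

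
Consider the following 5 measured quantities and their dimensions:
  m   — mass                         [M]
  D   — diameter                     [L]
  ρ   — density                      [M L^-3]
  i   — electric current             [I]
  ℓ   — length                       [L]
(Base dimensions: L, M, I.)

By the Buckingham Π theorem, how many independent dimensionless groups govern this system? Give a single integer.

Write exponents as rows L,M,I / cols m,D,ρ,i,ℓ:
  L: [ 0  1 -3  0  1]
  M: [ 1  0  1  0  0]
  I: [ 0  0  0  1  0]
Echelon form has 3 nonzero rows (pivots: m,D,i)
Π count = n − r = 5 − 3 = 2

2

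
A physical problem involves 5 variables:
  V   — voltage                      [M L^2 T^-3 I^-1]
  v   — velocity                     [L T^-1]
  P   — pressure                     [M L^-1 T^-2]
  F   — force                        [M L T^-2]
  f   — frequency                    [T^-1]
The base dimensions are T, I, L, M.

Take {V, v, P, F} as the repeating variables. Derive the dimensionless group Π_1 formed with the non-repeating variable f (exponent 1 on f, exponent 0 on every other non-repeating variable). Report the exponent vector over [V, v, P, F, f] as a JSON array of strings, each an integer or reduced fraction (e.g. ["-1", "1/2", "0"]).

Dimensional matrix (T×I×L×M by V×v×P×F×f):
  T: [-3 -1 -2 -2 -1]
  I: [-1  0  0  0  0]
  L: [ 2  1 -1  1  0]
  M: [ 1  0  1  1  0]
Row reduction gives pivot columns V,v,P,F; rank = 4
Repeat: V,v,P,F; free: f
RREF:
  r0: [   1    0    0    0    0]
  r1: [   0    1    0    0    1]
  r2: [   0    0    1    0  1/2]
  r3: [   0    0    0    1 -1/2]
Fix exponent of f at 1; solve each RREF row for its pivot's exponent:
  r0: exp(V) + (0)·1 = 0 ⇒ exp(V) = 0
  r1: exp(v) + (1)·1 = 0 ⇒ exp(v) = -1
  r2: exp(P) + (1/2)·1 = 0 ⇒ exp(P) = -1/2
  r3: exp(F) + (-1/2)·1 = 0 ⇒ exp(F) = 1/2
Π_1 = v^-1 · P^(-1/2) · F^(1/2) · f

["0", "-1", "-1/2", "1/2", "1"]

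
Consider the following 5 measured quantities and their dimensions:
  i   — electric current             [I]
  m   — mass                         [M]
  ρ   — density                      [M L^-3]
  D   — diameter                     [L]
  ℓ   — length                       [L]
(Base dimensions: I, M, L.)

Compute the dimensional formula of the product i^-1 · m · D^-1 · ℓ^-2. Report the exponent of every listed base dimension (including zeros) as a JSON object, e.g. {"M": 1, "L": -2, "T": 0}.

{"I": -1, "M": 1, "L": -3}

Write exponents as rows I,M,L / cols i,m,ρ,D,ℓ:
  I: [ 1  0  0  0  0]
  M: [ 0  1  1  0  0]
  L: [ 0  0 -3  1  1]
  [I]: (-1)·1+(1)·0+(-1)·0+(-2)·0 = -1
  [M]: (-1)·0+(1)·1+(-1)·0+(-2)·0 = 1
  [L]: (-1)·0+(1)·0+(-1)·1+(-2)·1 = -3
⇒ I^-1 M L^-3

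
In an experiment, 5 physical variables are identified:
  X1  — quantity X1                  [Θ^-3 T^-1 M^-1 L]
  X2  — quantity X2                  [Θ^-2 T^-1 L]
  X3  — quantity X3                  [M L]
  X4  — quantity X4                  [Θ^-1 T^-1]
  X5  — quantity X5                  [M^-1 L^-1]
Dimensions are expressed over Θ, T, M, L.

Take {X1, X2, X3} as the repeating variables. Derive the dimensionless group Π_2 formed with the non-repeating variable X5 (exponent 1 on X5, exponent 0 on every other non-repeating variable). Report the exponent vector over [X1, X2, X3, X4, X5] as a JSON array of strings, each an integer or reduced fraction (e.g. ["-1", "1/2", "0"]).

["0", "0", "1", "0", "1"]

Dimensional matrix (Θ×T×M×L by X1×X2×X3×X4×X5):
  Θ: [-3 -2  0 -1  0]
  T: [-1 -1  0 -1  0]
  M: [-1  0  1  0 -1]
  L: [ 1  1  1  0 -1]
RREF → pivots at {X1,X2,X3} ⇒ r = 3
Repeat: X1,X2,X3; free: X4,X5
RREF:
  r0: [   1    0    0   -1    0]
  r1: [   0    1    0    2    0]
  r2: [   0    0    1   -1   -1]
  r3: [   0    0    0    0    0]
Fix exponent of X5 at 1, X4 at 0; solve each RREF row for its pivot's exponent:
  r0: exp(X1) + (0)·1 = 0 ⇒ exp(X1) = 0
  r1: exp(X2) + (0)·1 = 0 ⇒ exp(X2) = 0
  r2: exp(X3) + (-1)·1 = 0 ⇒ exp(X3) = 1
Π_2 = X3 · X5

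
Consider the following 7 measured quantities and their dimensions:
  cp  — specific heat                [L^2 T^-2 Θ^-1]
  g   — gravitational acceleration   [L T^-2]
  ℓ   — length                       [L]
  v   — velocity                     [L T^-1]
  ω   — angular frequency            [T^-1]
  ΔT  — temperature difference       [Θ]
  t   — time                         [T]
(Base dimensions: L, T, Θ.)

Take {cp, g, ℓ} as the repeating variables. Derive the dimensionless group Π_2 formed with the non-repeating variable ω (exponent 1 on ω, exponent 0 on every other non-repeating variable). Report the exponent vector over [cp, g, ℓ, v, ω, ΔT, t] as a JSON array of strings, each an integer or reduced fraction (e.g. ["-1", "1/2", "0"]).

Exponent matrix [L,T,Θ] × [cp,g,ℓ,v,ω,ΔT,t]:
  L: [ 2  1  1  1  0  0  0]
  T: [-2 -2  0 -1 -1  0  1]
  Θ: [-1  0  0  0  0  1  0]
Echelon form has 3 nonzero rows (pivots: cp,g,ℓ)
Pivot set = {cp,g,ℓ}, free = {v,ω,ΔT,t}
RREF:
  r0: [   1    0    0    0    0   -1    0]
  r1: [   0    1    0  1/2  1/2    1 -1/2]
  r2: [   0    0    1  1/2 -1/2    1  1/2]
Fix exponent of ω at 1, v at 0, ΔT at 0, t at 0; solve each RREF row for its pivot's exponent:
  r0: exp(cp) + (0)·1 = 0 ⇒ exp(cp) = 0
  r1: exp(g) + (1/2)·1 = 0 ⇒ exp(g) = -1/2
  r2: exp(ℓ) + (-1/2)·1 = 0 ⇒ exp(ℓ) = 1/2
Π_2 = g^(-1/2) · ℓ^(1/2) · ω

["0", "-1/2", "1/2", "0", "1", "0", "0"]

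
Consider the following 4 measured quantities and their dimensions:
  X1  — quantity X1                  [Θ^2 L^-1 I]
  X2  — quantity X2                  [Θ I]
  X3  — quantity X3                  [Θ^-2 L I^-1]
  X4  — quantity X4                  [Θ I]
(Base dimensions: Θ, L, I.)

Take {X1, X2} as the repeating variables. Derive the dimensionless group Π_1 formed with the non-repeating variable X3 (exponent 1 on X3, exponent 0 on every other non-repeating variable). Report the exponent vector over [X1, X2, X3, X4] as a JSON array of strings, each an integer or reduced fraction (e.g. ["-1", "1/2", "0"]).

["1", "0", "1", "0"]

Exponent matrix [Θ,L,I] × [X1,X2,X3,X4]:
  Θ: [ 2  1 -2  1]
  L: [-1  0  1  0]
  I: [ 1  1 -1  1]
RREF → pivots at {X1,X2} ⇒ r = 2
Repeat: X1,X2; free: X3,X4
RREF:
  r0: [   1    0   -1    0]
  r1: [   0    1    0    1]
  r2: [   0    0    0    0]
Fix exponent of X3 at 1, X4 at 0; solve each RREF row for its pivot's exponent:
  r0: exp(X1) + (-1)·1 = 0 ⇒ exp(X1) = 1
  r1: exp(X2) + (0)·1 = 0 ⇒ exp(X2) = 0
Π_1 = X1 · X3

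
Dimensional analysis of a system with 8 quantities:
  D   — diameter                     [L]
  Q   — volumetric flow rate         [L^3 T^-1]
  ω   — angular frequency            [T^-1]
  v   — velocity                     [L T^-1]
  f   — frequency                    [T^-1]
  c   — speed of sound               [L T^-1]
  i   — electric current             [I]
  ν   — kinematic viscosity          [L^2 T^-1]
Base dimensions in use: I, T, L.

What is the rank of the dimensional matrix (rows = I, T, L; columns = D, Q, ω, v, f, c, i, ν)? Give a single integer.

Dimensional matrix (I×T×L by D×Q×ω×v×f×c×i×ν):
  I: [ 0  0  0  0  0  0  1  0]
  T: [ 0 -1 -1 -1 -1 -1  0 -1]
  L: [ 1  3  0  1  0  1  0  2]
RREF → pivots at {D,Q,i} ⇒ r = 3

3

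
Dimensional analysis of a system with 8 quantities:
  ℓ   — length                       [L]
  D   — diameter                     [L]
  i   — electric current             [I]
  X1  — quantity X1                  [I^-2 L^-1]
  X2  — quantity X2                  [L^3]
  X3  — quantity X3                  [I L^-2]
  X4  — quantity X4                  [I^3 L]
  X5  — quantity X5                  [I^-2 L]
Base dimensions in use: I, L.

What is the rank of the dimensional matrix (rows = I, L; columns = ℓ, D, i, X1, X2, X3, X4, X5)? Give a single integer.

Write exponents as rows I,L / cols ℓ,D,i,X1,X2,X3,X4,X5:
  I: [ 0  0  1 -2  0  1  3 -2]
  L: [ 1  1  0 -1  3 -2  1  1]
Row reduction gives pivot columns ℓ,i; rank = 2

2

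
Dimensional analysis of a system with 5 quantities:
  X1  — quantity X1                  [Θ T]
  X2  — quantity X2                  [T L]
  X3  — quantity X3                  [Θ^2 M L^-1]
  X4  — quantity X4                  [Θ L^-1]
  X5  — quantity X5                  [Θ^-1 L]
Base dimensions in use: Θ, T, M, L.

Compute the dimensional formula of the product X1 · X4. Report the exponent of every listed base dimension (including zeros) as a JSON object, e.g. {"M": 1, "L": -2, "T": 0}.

{"Θ": 2, "T": 1, "M": 0, "L": -1}

Exponent matrix [Θ,T,M,L] × [X1,X2,X3,X4,X5]:
  Θ: [ 1  0  2  1 -1]
  T: [ 1  1  0  0  0]
  M: [ 0  0  1  0  0]
  L: [ 0  1 -1 -1  1]
  [Θ]: (1)·1+(1)·1 = 2
  [T]: (1)·1+(1)·0 = 1
  [M]: (1)·0+(1)·0 = 0
  [L]: (1)·0+(1)·-1 = -1
⇒ Θ^2 T L^-1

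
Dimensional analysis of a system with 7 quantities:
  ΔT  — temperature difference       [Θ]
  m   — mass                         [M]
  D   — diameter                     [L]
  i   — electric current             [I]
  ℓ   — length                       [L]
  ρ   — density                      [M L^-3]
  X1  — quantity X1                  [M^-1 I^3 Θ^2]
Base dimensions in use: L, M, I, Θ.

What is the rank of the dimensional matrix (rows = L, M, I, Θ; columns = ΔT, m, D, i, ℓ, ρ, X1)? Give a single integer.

4

Exponent matrix [L,M,I,Θ] × [ΔT,m,D,i,ℓ,ρ,X1]:
  L: [ 0  0  1  0  1 -3  0]
  M: [ 0  1  0  0  0  1 -1]
  I: [ 0  0  0  1  0  0  3]
  Θ: [ 1  0  0  0  0  0  2]
RREF → pivots at {ΔT,m,D,i} ⇒ r = 4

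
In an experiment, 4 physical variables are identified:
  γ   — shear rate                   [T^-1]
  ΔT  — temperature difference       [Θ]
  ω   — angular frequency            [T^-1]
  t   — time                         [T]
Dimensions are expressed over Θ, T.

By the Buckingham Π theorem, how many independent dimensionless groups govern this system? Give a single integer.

2

Exponent matrix [Θ,T] × [γ,ΔT,ω,t]:
  Θ: [ 0  1  0  0]
  T: [-1  0 -1  1]
RREF → pivots at {γ,ΔT} ⇒ r = 2
4 vars − rank 2 = 2 Π groups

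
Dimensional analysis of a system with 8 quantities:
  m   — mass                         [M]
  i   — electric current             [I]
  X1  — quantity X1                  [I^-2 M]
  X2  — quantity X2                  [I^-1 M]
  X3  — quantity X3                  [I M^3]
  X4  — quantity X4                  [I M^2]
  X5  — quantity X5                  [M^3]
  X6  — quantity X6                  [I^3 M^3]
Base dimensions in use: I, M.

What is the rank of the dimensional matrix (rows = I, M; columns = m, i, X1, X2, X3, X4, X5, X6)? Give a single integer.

Dimensional matrix (I×M by m×i×X1×X2×X3×X4×X5×X6):
  I: [ 0  1 -2 -1  1  1  0  3]
  M: [ 1  0  1  1  3  2  3  3]
Row reduction gives pivot columns m,i; rank = 2

2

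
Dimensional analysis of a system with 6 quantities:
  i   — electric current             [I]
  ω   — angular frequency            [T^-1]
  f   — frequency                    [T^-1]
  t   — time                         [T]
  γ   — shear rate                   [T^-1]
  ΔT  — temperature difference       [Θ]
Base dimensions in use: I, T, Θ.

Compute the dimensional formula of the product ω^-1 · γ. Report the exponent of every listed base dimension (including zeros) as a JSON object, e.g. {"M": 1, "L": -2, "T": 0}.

Dimensional matrix (I×T×Θ by i×ω×f×t×γ×ΔT):
  I: [ 1  0  0  0  0  0]
  T: [ 0 -1 -1  1 -1  0]
  Θ: [ 0  0  0  0  0  1]
  [I]: (-1)·0+(1)·0 = 0
  [T]: (-1)·-1+(1)·-1 = 0
  [Θ]: (-1)·0+(1)·0 = 0
⇒ 1 (dimensionless)

{"I": 0, "T": 0, "Θ": 0}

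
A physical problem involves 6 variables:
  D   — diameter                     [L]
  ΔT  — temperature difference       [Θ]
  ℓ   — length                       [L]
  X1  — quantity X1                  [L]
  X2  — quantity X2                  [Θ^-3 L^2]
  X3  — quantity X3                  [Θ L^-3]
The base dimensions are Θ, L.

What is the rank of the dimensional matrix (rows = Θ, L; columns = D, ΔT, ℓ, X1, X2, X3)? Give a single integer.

2

Dimensional matrix (Θ×L by D×ΔT×ℓ×X1×X2×X3):
  Θ: [ 0  1  0  0 -3  1]
  L: [ 1  0  1  1  2 -3]
Echelon form has 2 nonzero rows (pivots: D,ΔT)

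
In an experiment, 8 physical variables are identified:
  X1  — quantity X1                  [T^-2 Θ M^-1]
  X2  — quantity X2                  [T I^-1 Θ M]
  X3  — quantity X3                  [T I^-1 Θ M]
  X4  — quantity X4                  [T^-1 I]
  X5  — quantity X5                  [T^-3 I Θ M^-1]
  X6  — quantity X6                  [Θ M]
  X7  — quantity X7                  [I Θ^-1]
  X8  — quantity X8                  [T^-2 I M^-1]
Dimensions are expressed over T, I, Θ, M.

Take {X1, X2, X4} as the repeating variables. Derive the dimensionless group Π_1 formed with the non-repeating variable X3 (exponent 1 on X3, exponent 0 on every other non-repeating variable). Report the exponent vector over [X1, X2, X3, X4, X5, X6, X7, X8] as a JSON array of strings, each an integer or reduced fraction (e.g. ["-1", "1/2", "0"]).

["0", "-1", "1", "0", "0", "0", "0", "0"]

Write exponents as rows T,I,Θ,M / cols X1,X2,X3,X4,X5,X6,X7,X8:
  T: [-2  1  1 -1 -3  0  0 -2]
  I: [ 0 -1 -1  1  1  0  1  1]
  Θ: [ 1  1  1  0  1  1 -1  0]
  M: [-1  1  1  0 -1  1  0 -1]
RREF → pivots at {X1,X2,X4} ⇒ r = 3
Repeat: X1,X2,X4; free: X3,X5,X6,X7,X8
RREF:
  r0: [   1    0    0    0    1    0 -1/2  1/2]
  r1: [   0    1    1    0    0    1 -1/2 -1/2]
  r2: [   0    0    0    1    1    1  1/2  1/2]
  r3: [   0    0    0    0    0    0    0    0]
Fix exponent of X3 at 1, X5 at 0, X6 at 0, X7 at 0, X8 at 0; solve each RREF row for its pivot's exponent:
  r0: exp(X1) + (0)·1 = 0 ⇒ exp(X1) = 0
  r1: exp(X2) + (1)·1 = 0 ⇒ exp(X2) = -1
  r2: exp(X4) + (0)·1 = 0 ⇒ exp(X4) = 0
Π_1 = X2^-1 · X3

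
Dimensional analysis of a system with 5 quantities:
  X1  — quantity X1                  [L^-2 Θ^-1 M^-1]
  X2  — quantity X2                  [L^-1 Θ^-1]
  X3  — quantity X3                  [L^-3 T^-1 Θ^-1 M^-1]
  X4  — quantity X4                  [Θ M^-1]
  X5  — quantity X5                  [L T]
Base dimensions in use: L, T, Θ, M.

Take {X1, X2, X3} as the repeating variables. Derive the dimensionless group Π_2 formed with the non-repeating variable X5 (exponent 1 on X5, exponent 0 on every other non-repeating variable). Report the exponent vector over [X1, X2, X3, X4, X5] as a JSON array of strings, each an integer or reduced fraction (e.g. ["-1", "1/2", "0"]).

Exponent matrix [L,T,Θ,M] × [X1,X2,X3,X4,X5]:
  L: [-2 -1 -3  0  1]
  T: [ 0  0 -1  0  1]
  Θ: [-1 -1 -1  1  0]
  M: [-1  0 -1 -1  0]
Echelon form has 3 nonzero rows (pivots: X1,X2,X3)
Pivot set = {X1,X2,X3}, free = {X4,X5}
RREF:
  r0: [   1    0    0    1    1]
  r1: [   0    1    0   -2    0]
  r2: [   0    0    1    0   -1]
  r3: [   0    0    0    0    0]
Fix exponent of X5 at 1, X4 at 0; solve each RREF row for its pivot's exponent:
  r0: exp(X1) + (1)·1 = 0 ⇒ exp(X1) = -1
  r1: exp(X2) + (0)·1 = 0 ⇒ exp(X2) = 0
  r2: exp(X3) + (-1)·1 = 0 ⇒ exp(X3) = 1
Π_2 = X1^-1 · X3 · X5

["-1", "0", "1", "0", "1"]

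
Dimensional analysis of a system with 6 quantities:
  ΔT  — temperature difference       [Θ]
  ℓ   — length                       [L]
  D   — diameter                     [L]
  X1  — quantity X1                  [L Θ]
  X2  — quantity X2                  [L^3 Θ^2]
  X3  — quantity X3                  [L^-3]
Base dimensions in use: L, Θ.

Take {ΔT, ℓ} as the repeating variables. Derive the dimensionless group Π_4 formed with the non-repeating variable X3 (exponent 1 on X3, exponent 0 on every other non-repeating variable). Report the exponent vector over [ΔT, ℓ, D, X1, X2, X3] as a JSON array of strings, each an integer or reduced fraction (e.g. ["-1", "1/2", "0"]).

["0", "3", "0", "0", "0", "1"]

Dimensional matrix (L×Θ by ΔT×ℓ×D×X1×X2×X3):
  L: [ 0  1  1  1  3 -3]
  Θ: [ 1  0  0  1  2  0]
Row reduction gives pivot columns ΔT,ℓ; rank = 2
Repeat: ΔT,ℓ; free: D,X1,X2,X3
RREF:
  r0: [   1    0    0    1    2    0]
  r1: [   0    1    1    1    3   -3]
Fix exponent of X3 at 1, D at 0, X1 at 0, X2 at 0; solve each RREF row for its pivot's exponent:
  r0: exp(ΔT) + (0)·1 = 0 ⇒ exp(ΔT) = 0
  r1: exp(ℓ) + (-3)·1 = 0 ⇒ exp(ℓ) = 3
Π_4 = ℓ^3 · X3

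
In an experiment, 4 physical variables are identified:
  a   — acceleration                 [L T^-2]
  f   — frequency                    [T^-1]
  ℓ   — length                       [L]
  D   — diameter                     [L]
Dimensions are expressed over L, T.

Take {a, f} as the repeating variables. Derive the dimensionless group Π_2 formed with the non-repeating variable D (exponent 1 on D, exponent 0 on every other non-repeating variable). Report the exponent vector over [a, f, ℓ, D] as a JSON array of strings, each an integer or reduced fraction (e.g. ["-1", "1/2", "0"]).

Dimensional matrix (L×T by a×f×ℓ×D):
  L: [ 1  0  1  1]
  T: [-2 -1  0  0]
Echelon form has 2 nonzero rows (pivots: a,f)
Repeat: a,f; free: ℓ,D
RREF:
  r0: [   1    0    1    1]
  r1: [   0    1   -2   -2]
Fix exponent of D at 1, ℓ at 0; solve each RREF row for its pivot's exponent:
  r0: exp(a) + (1)·1 = 0 ⇒ exp(a) = -1
  r1: exp(f) + (-2)·1 = 0 ⇒ exp(f) = 2
Π_2 = a^-1 · f^2 · D

["-1", "2", "0", "1"]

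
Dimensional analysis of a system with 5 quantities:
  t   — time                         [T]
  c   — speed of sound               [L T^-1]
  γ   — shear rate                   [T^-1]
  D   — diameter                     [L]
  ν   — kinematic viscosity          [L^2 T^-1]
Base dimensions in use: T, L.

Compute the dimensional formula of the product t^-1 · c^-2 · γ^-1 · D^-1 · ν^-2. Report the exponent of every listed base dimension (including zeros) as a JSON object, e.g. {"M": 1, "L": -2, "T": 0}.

{"T": 4, "L": -7}

Dimensional matrix (T×L by t×c×γ×D×ν):
  T: [ 1 -1 -1  0 -1]
  L: [ 0  1  0  1  2]
  [T]: (-1)·1+(-2)·-1+(-1)·-1+(-1)·0+(-2)·-1 = 4
  [L]: (-1)·0+(-2)·1+(-1)·0+(-1)·1+(-2)·2 = -7
⇒ T^4 L^-7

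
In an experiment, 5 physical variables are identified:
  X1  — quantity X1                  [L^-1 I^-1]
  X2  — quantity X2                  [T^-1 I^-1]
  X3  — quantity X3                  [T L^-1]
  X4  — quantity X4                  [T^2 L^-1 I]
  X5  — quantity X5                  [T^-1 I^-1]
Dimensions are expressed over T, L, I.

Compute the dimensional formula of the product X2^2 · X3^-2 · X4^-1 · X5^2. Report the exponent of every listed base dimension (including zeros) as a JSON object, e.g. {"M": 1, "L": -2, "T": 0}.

{"T": -8, "L": 3, "I": -5}

Exponent matrix [T,L,I] × [X1,X2,X3,X4,X5]:
  T: [ 0 -1  1  2 -1]
  L: [-1  0 -1 -1  0]
  I: [-1 -1  0  1 -1]
  [T]: (2)·-1+(-2)·1+(-1)·2+(2)·-1 = -8
  [L]: (2)·0+(-2)·-1+(-1)·-1+(2)·0 = 3
  [I]: (2)·-1+(-2)·0+(-1)·1+(2)·-1 = -5
⇒ T^-8 L^3 I^-5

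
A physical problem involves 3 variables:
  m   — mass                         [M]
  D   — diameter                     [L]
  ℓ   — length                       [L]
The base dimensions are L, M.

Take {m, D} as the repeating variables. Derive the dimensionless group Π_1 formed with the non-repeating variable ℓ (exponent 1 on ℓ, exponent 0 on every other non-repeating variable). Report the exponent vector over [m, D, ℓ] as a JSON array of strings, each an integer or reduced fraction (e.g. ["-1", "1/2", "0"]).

["0", "-1", "1"]

Dimensional matrix (L×M by m×D×ℓ):
  L: [ 0  1  1]
  M: [ 1  0  0]
Echelon form has 2 nonzero rows (pivots: m,D)
Repeat: m,D; free: ℓ
RREF:
  r0: [   1    0    0]
  r1: [   0    1    1]
Fix exponent of ℓ at 1; solve each RREF row for its pivot's exponent:
  r0: exp(m) + (0)·1 = 0 ⇒ exp(m) = 0
  r1: exp(D) + (1)·1 = 0 ⇒ exp(D) = -1
Π_1 = D^-1 · ℓ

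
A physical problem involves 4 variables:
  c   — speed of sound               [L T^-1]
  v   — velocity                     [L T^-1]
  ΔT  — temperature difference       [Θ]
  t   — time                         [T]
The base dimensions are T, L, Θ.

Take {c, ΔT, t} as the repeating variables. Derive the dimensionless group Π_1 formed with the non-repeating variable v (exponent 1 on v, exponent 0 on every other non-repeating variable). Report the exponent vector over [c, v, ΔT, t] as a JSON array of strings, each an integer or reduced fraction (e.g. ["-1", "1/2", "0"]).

Write exponents as rows T,L,Θ / cols c,v,ΔT,t:
  T: [-1 -1  0  1]
  L: [ 1  1  0  0]
  Θ: [ 0  0  1  0]
RREF → pivots at {c,ΔT,t} ⇒ r = 3
Repeat: c,ΔT,t; free: v
RREF:
  r0: [   1    1    0    0]
  r1: [   0    0    1    0]
  r2: [   0    0    0    1]
Fix exponent of v at 1; solve each RREF row for its pivot's exponent:
  r0: exp(c) + (1)·1 = 0 ⇒ exp(c) = -1
  r1: exp(ΔT) + (0)·1 = 0 ⇒ exp(ΔT) = 0
  r2: exp(t) + (0)·1 = 0 ⇒ exp(t) = 0
Π_1 = c^-1 · v

["-1", "1", "0", "0"]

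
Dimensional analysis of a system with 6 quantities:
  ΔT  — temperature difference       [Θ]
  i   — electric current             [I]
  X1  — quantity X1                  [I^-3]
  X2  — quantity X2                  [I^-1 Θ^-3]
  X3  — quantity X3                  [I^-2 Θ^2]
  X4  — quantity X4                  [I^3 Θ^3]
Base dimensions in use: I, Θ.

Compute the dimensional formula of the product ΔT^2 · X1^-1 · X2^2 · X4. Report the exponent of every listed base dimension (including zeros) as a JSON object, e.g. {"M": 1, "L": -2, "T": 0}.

{"I": 4, "Θ": -1}

Exponent matrix [I,Θ] × [ΔT,i,X1,X2,X3,X4]:
  I: [ 0  1 -3 -1 -2  3]
  Θ: [ 1  0  0 -3  2  3]
  [I]: (2)·0+(-1)·-3+(2)·-1+(1)·3 = 4
  [Θ]: (2)·1+(-1)·0+(2)·-3+(1)·3 = -1
⇒ I^4 Θ^-1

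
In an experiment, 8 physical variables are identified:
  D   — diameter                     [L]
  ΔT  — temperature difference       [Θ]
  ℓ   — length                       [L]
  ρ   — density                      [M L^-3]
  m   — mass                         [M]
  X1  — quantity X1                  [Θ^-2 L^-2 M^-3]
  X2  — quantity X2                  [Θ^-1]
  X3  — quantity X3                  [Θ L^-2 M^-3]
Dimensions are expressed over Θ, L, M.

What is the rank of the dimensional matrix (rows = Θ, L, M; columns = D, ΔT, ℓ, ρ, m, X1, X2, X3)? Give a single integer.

3

Exponent matrix [Θ,L,M] × [D,ΔT,ℓ,ρ,m,X1,X2,X3]:
  Θ: [ 0  1  0  0  0 -2 -1  1]
  L: [ 1  0  1 -3  0 -2  0 -2]
  M: [ 0  0  0  1  1 -3  0 -3]
Echelon form has 3 nonzero rows (pivots: D,ΔT,ρ)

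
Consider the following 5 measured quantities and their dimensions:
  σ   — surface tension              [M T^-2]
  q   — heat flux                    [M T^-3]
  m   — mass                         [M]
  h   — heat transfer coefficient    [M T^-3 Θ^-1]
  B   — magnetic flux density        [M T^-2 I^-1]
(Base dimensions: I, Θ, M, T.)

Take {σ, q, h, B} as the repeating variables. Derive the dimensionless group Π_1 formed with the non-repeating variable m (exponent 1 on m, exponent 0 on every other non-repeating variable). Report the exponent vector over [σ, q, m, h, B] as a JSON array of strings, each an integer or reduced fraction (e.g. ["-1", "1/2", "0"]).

["-3", "2", "1", "0", "0"]

Write exponents as rows I,Θ,M,T / cols σ,q,m,h,B:
  I: [ 0  0  0  0 -1]
  Θ: [ 0  0  0 -1  0]
  M: [ 1  1  1  1  1]
  T: [-2 -3  0 -3 -2]
Row reduction gives pivot columns σ,q,h,B; rank = 4
Pivot set = {σ,q,h,B}, free = {m}
RREF:
  r0: [   1    0    3    0    0]
  r1: [   0    1   -2    0    0]
  r2: [   0    0    0    1    0]
  r3: [   0    0    0    0    1]
Fix exponent of m at 1; solve each RREF row for its pivot's exponent:
  r0: exp(σ) + (3)·1 = 0 ⇒ exp(σ) = -3
  r1: exp(q) + (-2)·1 = 0 ⇒ exp(q) = 2
  r2: exp(h) + (0)·1 = 0 ⇒ exp(h) = 0
  r3: exp(B) + (0)·1 = 0 ⇒ exp(B) = 0
Π_1 = σ^-3 · q^2 · m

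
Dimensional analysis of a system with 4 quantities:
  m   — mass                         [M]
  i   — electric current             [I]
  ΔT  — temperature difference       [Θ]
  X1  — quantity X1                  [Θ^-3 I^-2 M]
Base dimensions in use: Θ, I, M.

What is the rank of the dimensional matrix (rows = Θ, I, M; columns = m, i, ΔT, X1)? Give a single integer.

3

Dimensional matrix (Θ×I×M by m×i×ΔT×X1):
  Θ: [ 0  0  1 -3]
  I: [ 0  1  0 -2]
  M: [ 1  0  0  1]
RREF → pivots at {m,i,ΔT} ⇒ r = 3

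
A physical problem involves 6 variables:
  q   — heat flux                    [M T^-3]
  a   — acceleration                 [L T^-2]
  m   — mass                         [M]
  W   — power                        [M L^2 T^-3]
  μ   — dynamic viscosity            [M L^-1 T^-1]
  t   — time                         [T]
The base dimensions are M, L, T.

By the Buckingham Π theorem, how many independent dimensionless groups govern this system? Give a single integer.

3

Exponent matrix [M,L,T] × [q,a,m,W,μ,t]:
  M: [ 1  0  1  1  1  0]
  L: [ 0  1  0  2 -1  0]
  T: [-3 -2  0 -3 -1  1]
Echelon form has 3 nonzero rows (pivots: q,a,m)
6 vars − rank 3 = 3 Π groups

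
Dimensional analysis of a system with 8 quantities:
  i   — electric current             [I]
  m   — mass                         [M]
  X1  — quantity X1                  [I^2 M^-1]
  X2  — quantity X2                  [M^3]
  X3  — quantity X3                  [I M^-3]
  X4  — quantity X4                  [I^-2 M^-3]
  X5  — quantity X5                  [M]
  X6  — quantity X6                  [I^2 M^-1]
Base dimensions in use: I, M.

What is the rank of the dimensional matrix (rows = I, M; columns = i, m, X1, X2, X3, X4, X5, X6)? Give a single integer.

2

Exponent matrix [I,M] × [i,m,X1,X2,X3,X4,X5,X6]:
  I: [ 1  0  2  0  1 -2  0  2]
  M: [ 0  1 -1  3 -3 -3  1 -1]
Echelon form has 2 nonzero rows (pivots: i,m)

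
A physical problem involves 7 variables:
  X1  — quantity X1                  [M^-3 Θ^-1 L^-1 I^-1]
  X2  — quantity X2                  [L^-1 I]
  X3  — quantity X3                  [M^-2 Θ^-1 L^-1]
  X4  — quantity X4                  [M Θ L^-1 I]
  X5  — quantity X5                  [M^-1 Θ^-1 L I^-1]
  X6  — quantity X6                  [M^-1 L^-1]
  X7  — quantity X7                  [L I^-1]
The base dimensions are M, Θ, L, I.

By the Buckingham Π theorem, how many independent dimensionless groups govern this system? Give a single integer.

Exponent matrix [M,Θ,L,I] × [X1,X2,X3,X4,X5,X6,X7]:
  M: [-3  0 -2  1 -1 -1  0]
  Θ: [-1  0 -1  1 -1  0  0]
  L: [-1 -1 -1 -1  1 -1  1]
  I: [-1  1  0  1 -1  0 -1]
Row reduction gives pivot columns X1,X2,X3; rank = 3
Π count = n − r = 7 − 3 = 4

4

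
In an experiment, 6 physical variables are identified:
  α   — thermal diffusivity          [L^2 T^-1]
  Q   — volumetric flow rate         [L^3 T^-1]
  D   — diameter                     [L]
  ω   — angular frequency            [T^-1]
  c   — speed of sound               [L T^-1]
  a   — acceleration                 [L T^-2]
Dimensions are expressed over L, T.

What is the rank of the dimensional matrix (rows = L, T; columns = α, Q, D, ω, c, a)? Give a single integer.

Exponent matrix [L,T] × [α,Q,D,ω,c,a]:
  L: [ 2  3  1  0  1  1]
  T: [-1 -1  0 -1 -1 -2]
Echelon form has 2 nonzero rows (pivots: α,Q)

2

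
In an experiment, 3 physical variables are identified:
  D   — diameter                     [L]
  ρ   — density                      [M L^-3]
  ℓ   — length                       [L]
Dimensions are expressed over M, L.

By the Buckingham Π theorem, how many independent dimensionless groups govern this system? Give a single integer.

1

Dimensional matrix (M×L by D×ρ×ℓ):
  M: [ 0  1  0]
  L: [ 1 -3  1]
Row reduction gives pivot columns D,ρ; rank = 2
n=3, r=2 ⇒ 1 dimensionless group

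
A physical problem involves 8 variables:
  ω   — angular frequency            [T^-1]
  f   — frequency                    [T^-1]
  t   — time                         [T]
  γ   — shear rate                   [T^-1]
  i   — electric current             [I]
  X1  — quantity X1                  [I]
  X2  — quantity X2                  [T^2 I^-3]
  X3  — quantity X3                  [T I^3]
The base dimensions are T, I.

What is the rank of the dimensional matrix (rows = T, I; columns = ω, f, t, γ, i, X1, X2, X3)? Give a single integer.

Write exponents as rows T,I / cols ω,f,t,γ,i,X1,X2,X3:
  T: [-1 -1  1 -1  0  0  2  1]
  I: [ 0  0  0  0  1  1 -3  3]
RREF → pivots at {ω,i} ⇒ r = 2

2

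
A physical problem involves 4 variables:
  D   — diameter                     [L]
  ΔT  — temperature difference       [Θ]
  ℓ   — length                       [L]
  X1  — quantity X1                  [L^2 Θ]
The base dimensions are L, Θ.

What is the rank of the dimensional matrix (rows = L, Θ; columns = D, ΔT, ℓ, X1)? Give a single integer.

2

Dimensional matrix (L×Θ by D×ΔT×ℓ×X1):
  L: [ 1  0  1  2]
  Θ: [ 0  1  0  1]
RREF → pivots at {D,ΔT} ⇒ r = 2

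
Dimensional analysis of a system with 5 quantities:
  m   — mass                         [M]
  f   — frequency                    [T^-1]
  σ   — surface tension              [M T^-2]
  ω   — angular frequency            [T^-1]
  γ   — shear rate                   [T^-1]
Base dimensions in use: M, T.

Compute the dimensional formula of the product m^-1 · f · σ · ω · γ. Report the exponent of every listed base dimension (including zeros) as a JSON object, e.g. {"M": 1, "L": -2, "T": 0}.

{"M": 0, "T": -5}

Dimensional matrix (M×T by m×f×σ×ω×γ):
  M: [ 1  0  1  0  0]
  T: [ 0 -1 -2 -1 -1]
  [M]: (-1)·1+(1)·0+(1)·1+(1)·0+(1)·0 = 0
  [T]: (-1)·0+(1)·-1+(1)·-2+(1)·-1+(1)·-1 = -5
⇒ T^-5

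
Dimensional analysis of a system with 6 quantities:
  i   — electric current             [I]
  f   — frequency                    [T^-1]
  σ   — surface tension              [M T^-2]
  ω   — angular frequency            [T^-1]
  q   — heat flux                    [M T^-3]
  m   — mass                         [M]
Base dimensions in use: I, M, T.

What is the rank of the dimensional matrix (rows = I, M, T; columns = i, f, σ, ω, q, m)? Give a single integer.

Exponent matrix [I,M,T] × [i,f,σ,ω,q,m]:
  I: [ 1  0  0  0  0  0]
  M: [ 0  0  1  0  1  1]
  T: [ 0 -1 -2 -1 -3  0]
Echelon form has 3 nonzero rows (pivots: i,f,σ)

3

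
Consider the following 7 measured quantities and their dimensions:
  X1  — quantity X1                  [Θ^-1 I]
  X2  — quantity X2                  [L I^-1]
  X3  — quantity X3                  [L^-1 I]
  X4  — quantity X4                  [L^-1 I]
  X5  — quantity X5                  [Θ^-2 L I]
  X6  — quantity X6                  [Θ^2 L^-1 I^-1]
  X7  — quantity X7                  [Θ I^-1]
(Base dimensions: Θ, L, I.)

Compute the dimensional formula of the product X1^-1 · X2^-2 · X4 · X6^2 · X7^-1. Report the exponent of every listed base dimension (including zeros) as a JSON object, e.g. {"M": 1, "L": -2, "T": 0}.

Dimensional matrix (Θ×L×I by X1×X2×X3×X4×X5×X6×X7):
  Θ: [-1  0  0  0 -2  2  1]
  L: [ 0  1 -1 -1  1 -1  0]
  I: [ 1 -1  1  1  1 -1 -1]
  [Θ]: (-1)·-1+(-2)·0+(1)·0+(2)·2+(-1)·1 = 4
  [L]: (-1)·0+(-2)·1+(1)·-1+(2)·-1+(-1)·0 = -5
  [I]: (-1)·1+(-2)·-1+(1)·1+(2)·-1+(-1)·-1 = 1
⇒ Θ^4 L^-5 I

{"Θ": 4, "L": -5, "I": 1}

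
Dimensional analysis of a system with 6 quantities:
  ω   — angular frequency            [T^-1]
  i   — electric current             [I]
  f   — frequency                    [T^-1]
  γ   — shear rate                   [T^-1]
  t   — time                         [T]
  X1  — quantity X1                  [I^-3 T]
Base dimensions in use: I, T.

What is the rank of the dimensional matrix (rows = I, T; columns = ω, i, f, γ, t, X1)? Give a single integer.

Write exponents as rows I,T / cols ω,i,f,γ,t,X1:
  I: [ 0  1  0  0  0 -3]
  T: [-1  0 -1 -1  1  1]
Echelon form has 2 nonzero rows (pivots: ω,i)

2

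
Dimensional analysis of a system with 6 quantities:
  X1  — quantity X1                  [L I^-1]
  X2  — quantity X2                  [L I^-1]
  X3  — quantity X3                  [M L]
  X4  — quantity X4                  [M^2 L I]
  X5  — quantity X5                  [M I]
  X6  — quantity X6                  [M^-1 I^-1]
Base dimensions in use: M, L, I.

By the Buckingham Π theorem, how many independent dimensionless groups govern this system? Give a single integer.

Exponent matrix [M,L,I] × [X1,X2,X3,X4,X5,X6]:
  M: [ 0  0  1  2  1 -1]
  L: [ 1  1  1  1  0  0]
  I: [-1 -1  0  1  1 -1]
RREF → pivots at {X1,X3} ⇒ r = 2
n=6, r=2 ⇒ 4 dimensionless groups

4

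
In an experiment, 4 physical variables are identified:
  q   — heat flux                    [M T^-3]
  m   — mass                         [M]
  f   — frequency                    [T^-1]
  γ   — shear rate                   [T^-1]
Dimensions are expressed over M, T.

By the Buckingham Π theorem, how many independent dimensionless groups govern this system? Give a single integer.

Exponent matrix [M,T] × [q,m,f,γ]:
  M: [ 1  1  0  0]
  T: [-3  0 -1 -1]
Row reduction gives pivot columns q,m; rank = 2
n=4, r=2 ⇒ 2 dimensionless groups

2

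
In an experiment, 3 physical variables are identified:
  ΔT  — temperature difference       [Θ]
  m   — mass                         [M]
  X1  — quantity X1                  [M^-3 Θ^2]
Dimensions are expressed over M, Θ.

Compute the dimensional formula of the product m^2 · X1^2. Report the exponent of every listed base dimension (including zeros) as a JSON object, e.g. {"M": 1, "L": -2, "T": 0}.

Dimensional matrix (M×Θ by ΔT×m×X1):
  M: [ 0  1 -3]
  Θ: [ 1  0  2]
  [M]: (2)·1+(2)·-3 = -4
  [Θ]: (2)·0+(2)·2 = 4
⇒ M^-4 Θ^4

{"M": -4, "Θ": 4}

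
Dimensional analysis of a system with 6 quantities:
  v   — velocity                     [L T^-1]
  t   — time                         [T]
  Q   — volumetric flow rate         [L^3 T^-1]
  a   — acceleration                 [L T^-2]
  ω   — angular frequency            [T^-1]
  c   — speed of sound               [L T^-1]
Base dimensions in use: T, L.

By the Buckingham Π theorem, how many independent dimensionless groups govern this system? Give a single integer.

Write exponents as rows T,L / cols v,t,Q,a,ω,c:
  T: [-1  1 -1 -2 -1 -1]
  L: [ 1  0  3  1  0  1]
RREF → pivots at {v,t} ⇒ r = 2
Π count = n − r = 6 − 2 = 4

4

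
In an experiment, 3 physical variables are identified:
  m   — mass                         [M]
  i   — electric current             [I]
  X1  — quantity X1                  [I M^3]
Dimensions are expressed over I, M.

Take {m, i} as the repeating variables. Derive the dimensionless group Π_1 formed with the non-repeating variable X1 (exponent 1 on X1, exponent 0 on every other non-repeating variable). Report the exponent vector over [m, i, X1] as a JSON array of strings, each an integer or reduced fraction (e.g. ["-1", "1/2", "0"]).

["-3", "-1", "1"]

Write exponents as rows I,M / cols m,i,X1:
  I: [ 0  1  1]
  M: [ 1  0  3]
RREF → pivots at {m,i} ⇒ r = 2
Pivot set = {m,i}, free = {X1}
RREF:
  r0: [   1    0    3]
  r1: [   0    1    1]
Fix exponent of X1 at 1; solve each RREF row for its pivot's exponent:
  r0: exp(m) + (3)·1 = 0 ⇒ exp(m) = -3
  r1: exp(i) + (1)·1 = 0 ⇒ exp(i) = -1
Π_1 = m^-3 · i^-1 · X1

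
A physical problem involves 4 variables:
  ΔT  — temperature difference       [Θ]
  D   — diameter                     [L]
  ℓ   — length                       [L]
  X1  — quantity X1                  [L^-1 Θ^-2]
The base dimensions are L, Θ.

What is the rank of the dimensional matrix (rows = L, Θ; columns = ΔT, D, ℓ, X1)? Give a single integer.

2

Exponent matrix [L,Θ] × [ΔT,D,ℓ,X1]:
  L: [ 0  1  1 -1]
  Θ: [ 1  0  0 -2]
RREF → pivots at {ΔT,D} ⇒ r = 2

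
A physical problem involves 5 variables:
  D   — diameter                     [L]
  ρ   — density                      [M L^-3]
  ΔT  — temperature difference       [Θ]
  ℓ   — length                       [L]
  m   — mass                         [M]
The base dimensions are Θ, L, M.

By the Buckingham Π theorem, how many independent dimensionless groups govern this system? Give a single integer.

Exponent matrix [Θ,L,M] × [D,ρ,ΔT,ℓ,m]:
  Θ: [ 0  0  1  0  0]
  L: [ 1 -3  0  1  0]
  M: [ 0  1  0  0  1]
Row reduction gives pivot columns D,ρ,ΔT; rank = 3
5 vars − rank 3 = 2 Π groups

2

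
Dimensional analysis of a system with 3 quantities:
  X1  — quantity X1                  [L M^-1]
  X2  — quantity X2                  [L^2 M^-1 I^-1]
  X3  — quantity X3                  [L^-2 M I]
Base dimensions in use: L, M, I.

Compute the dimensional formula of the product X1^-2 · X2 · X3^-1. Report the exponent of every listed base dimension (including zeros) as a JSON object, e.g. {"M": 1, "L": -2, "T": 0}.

{"L": 2, "M": 0, "I": -2}

Dimensional matrix (L×M×I by X1×X2×X3):
  L: [ 1  2 -2]
  M: [-1 -1  1]
  I: [ 0 -1  1]
  [L]: (-2)·1+(1)·2+(-1)·-2 = 2
  [M]: (-2)·-1+(1)·-1+(-1)·1 = 0
  [I]: (-2)·0+(1)·-1+(-1)·1 = -2
⇒ L^2 I^-2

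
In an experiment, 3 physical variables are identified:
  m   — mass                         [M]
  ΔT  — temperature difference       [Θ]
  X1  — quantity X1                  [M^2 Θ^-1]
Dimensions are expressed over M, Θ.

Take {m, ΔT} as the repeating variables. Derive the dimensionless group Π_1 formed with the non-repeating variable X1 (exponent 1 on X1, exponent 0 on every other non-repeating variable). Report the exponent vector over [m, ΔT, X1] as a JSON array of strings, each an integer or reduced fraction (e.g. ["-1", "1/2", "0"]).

Write exponents as rows M,Θ / cols m,ΔT,X1:
  M: [ 1  0  2]
  Θ: [ 0  1 -1]
Echelon form has 2 nonzero rows (pivots: m,ΔT)
Pivot set = {m,ΔT}, free = {X1}
RREF:
  r0: [   1    0    2]
  r1: [   0    1   -1]
Fix exponent of X1 at 1; solve each RREF row for its pivot's exponent:
  r0: exp(m) + (2)·1 = 0 ⇒ exp(m) = -2
  r1: exp(ΔT) + (-1)·1 = 0 ⇒ exp(ΔT) = 1
Π_1 = m^-2 · ΔT · X1

["-2", "1", "1"]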